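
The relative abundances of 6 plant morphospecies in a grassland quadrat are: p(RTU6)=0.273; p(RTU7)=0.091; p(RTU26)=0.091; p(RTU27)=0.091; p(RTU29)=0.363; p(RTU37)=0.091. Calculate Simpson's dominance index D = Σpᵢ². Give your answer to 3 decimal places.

D = 0.273² + 0.091² + 0.091² + 0.091² + 0.363² + 0.091² = 0.07453 + 0.00828 + 0.00828 + 0.00828 + 0.13177 + 0.00828 = 0.23942 (working shown to 5 dp, full precision carried).
To 3 decimal places, D = 0.239.

0.239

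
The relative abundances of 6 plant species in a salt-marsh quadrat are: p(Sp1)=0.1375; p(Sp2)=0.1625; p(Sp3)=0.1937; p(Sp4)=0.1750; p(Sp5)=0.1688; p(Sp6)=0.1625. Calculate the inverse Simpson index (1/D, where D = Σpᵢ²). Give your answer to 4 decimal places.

5.9398

D = 0.1375² + 0.1625² + 0.1937² + 0.175² + 0.1688² + 0.1625² = 0.01890625 + 0.02640625 + 0.03751969 + 0.03062500 + 0.02849344 + 0.02640625 = 0.16835688 (working shown to 8 dp, full precision carried).
So 1/D = 5.939763, i.e. 5.9398 to 4 decimal places.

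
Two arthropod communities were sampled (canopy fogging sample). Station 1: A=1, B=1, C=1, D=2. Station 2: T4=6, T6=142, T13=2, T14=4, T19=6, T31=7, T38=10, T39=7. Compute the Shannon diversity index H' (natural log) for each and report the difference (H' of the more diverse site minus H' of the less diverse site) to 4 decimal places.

Station 1: N=5, proportions 0.2, 0.2, 0.2, 0.4, giving H' = 1.332179 (working shown to 6 dp, full precision carried).
Station 2: N=184, proportions 0.032609, 0.771739, 0.01087, 0.021739, 0.032609, 0.038043, 0.054348, 0.038043, giving H' = 0.962606.
Difference = |1.332179 − 0.962606| = 0.369573, i.e. 0.3696 to 4 decimal places.

0.3696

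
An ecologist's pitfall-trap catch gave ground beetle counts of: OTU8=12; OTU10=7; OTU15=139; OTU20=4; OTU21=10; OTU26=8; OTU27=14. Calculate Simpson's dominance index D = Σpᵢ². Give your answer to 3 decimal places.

Total N = 12+7+139+4+10+8+14 = 194, so the proportions are 0.06186, 0.03608, 0.71649, 0.02062, 0.05155, 0.04124, 0.07216 (working shown to 5 dp, full precision carried).
D = 0.06186² + 0.03608² + 0.71649² + 0.02062² + 0.05155² + 0.04124² + 0.07216² = 0.00383 + 0.00130 + 0.51336 + 0.00043 + 0.00266 + 0.00170 + 0.00521 = 0.52848.
To 3 decimal places, D = 0.528.

0.528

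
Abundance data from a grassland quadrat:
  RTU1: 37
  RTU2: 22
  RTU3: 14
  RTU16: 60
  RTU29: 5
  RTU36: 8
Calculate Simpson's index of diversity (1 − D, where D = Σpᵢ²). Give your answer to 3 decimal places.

0.731

Total N = 37+22+14+60+5+8 = 146, so the proportions are 0.25342, 0.15068, 0.09589, 0.41096, 0.03425, 0.05479 (working shown to 5 dp, full precision carried).
D = 0.25342² + 0.15068² + 0.09589² + 0.41096² + 0.03425² + 0.05479² = 0.06422 + 0.02271 + 0.00919 + 0.16889 + 0.00117 + 0.00300 = 0.26919.
So 1 − D = 0.73081, i.e. 0.731 to 3 decimal places.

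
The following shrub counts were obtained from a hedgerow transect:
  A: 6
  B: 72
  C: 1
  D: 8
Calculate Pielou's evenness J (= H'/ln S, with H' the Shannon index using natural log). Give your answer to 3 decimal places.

0.441

Total N = 6+72+1+8 = 87, so the proportions are 0.06897, 0.82759, 0.01149, 0.09195 (working shown to 5 dp, full precision carried).
H' = −Σ pᵢ ln pᵢ = −((-0.18442) + (-0.15661) + (-0.05133) + (-0.21945)) = 0.61182.
With S = 4 species, ln S = 1.38629, so J = 0.61182/1.38629 = 0.44133, i.e. 0.441 to 3 decimal places.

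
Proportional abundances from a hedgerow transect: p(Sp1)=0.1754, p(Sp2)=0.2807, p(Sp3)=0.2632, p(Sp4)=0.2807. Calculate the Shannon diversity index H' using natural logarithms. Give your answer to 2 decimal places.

Each pᵢ ln pᵢ term (working shown to 4 dp, full precision carried): 0.1754×(-1.7407)=-0.3053, 0.2807×(-1.2705)=-0.3566, 0.2632×(-1.3348)=-0.3513, 0.2807×(-1.2705)=-0.3566.
Sum = -1.3699, so H' = 1.37.

1.37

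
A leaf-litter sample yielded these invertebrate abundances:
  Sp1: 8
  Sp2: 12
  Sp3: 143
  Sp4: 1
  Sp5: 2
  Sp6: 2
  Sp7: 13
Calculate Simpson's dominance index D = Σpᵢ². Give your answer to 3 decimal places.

Total N = 8+12+143+1+2+2+13 = 181, so the proportions are 0.0442, 0.0663, 0.79006, 0.00552, 0.01105, 0.01105, 0.07182 (working shown to 5 dp, full precision carried).
D = 0.0442² + 0.0663² + 0.79006² + 0.00552² + 0.01105² + 0.01105² + 0.07182² = 0.00195 + 0.00440 + 0.62419 + 0.00003 + 0.00012 + 0.00012 + 0.00516 = 0.63597.
To 3 decimal places, D = 0.636.

0.636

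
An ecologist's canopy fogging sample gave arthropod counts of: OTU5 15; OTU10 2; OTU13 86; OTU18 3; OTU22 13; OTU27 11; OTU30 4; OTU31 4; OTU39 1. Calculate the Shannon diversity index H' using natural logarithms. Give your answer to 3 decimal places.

1.343

Total N = 15+2+86+3+13+11+4+4+1 = 139, so the proportions are 0.10791, 0.01439, 0.61871, 0.02158, 0.09353, 0.07914, 0.02878, 0.02878, 0.00719 (working shown to 5 dp, full precision carried).
Each pᵢ ln pᵢ term: 0.10791×(-2.22642)=-0.24026, 0.01439×(-4.24133)=-0.06103, 0.61871×(-0.48013)=-0.29706, 0.02158×(-3.83586)=-0.08279, 0.09353×(-2.36952)=-0.22161, 0.07914×(-2.53658)=-0.20074, 0.02878×(-3.54818)=-0.10211, 0.02878×(-3.54818)=-0.10211, 0.00719×(-4.93447)=-0.03550.
Sum = -1.34319, so H' = 1.343.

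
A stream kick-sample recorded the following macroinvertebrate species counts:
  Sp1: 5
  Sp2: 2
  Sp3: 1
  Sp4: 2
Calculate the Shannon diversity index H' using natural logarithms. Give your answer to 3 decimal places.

Total N = 5+2+1+2 = 10, so the proportions are 0.5, 0.2, 0.1, 0.2 (working shown to 5 dp, full precision carried).
Each pᵢ ln pᵢ term: 0.5×(-0.69315)=-0.34657, 0.2×(-1.60944)=-0.32189, 0.1×(-2.30259)=-0.23026, 0.2×(-1.60944)=-0.32189.
Sum = -1.22061, so H' = 1.221.

1.221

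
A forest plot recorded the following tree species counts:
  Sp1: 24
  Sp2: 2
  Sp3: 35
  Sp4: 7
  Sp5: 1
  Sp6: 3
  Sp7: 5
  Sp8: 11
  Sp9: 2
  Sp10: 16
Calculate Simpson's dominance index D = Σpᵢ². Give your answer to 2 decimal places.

0.20

Total N = 24+2+35+7+1+3+5+11+2+16 = 106, so the proportions are 0.2264, 0.0189, 0.3302, 0.066, 0.0094, 0.0283, 0.0472, 0.1038, 0.0189, 0.1509 (working shown to 4 dp, full precision carried).
D = 0.2264² + 0.0189² + 0.3302² + 0.066² + 0.0094² + 0.0283² + 0.0472² + 0.1038² + 0.0189² + 0.1509² = 0.0513 + 0.0004 + 0.1090 + 0.0044 + 0.0001 + 0.0008 + 0.0022 + 0.0108 + 0.0004 + 0.0228 = 0.2020.
To 2 decimal places, D = 0.20.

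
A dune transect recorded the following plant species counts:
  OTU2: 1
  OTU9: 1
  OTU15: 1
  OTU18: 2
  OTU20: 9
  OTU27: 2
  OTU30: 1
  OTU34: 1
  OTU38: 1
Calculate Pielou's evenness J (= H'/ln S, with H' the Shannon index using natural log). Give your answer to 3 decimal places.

Total N = 1+1+1+2+9+2+1+1+1 = 19, so the proportions are 0.05263, 0.05263, 0.05263, 0.10526, 0.47368, 0.10526, 0.05263, 0.05263, 0.05263 (working shown to 5 dp, full precision carried).
H' = −Σ pᵢ ln pᵢ = −((-0.15497) + (-0.15497) + (-0.15497) + (-0.23698) + (-0.35394) + (-0.23698) + (-0.15497) + (-0.15497) + (-0.15497)) = 1.75772.
With S = 9 species, ln S = 2.19722, so J = 1.75772/2.19722 = 0.79997, i.e. 0.800 to 3 decimal places.

0.800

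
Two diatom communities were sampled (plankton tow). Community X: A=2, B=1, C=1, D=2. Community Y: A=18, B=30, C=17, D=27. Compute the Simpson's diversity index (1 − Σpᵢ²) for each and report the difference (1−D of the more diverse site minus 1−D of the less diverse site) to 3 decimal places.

Community X: N=6, proportions 0.33333, 0.16667, 0.16667, 0.33333, giving 1−D = 0.72222 (working shown to 5 dp, full precision carried).
Community Y: N=92, proportions 0.19565, 0.32609, 0.18478, 0.29348, giving 1−D = 0.73511.
Difference = |0.72222 − 0.73511| = 0.01289, i.e. 0.013 to 3 decimal places.

0.013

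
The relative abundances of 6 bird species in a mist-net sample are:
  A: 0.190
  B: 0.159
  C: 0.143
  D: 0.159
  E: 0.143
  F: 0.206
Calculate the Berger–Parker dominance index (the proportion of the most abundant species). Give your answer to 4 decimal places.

The largest proportion is 0.206, i.e. d = 0.2060 to 4 decimal places.

0.2060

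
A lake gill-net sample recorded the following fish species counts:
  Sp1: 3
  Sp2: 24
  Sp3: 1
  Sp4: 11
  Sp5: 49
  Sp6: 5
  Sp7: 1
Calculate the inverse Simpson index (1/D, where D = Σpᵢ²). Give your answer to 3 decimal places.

2.819

Total N = 3+24+1+11+49+5+1 = 94, so the proportions are 0.031915, 0.255319, 0.010638, 0.117021, 0.521277, 0.053191, 0.010638 (working shown to 6 dp, full precision carried).
D = 0.031915² + 0.255319² + 0.010638² + 0.117021² + 0.521277² + 0.053191² + 0.010638² = 0.001019 + 0.065188 + 0.000113 + 0.013694 + 0.271729 + 0.002829 + 0.000113 = 0.354685.
So 1/D = 2.81940, i.e. 2.819 to 3 decimal places.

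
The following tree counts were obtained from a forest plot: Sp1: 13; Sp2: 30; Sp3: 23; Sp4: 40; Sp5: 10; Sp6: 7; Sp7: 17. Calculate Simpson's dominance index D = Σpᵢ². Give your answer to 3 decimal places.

0.186

Total N = 13+30+23+40+10+7+17 = 140, so the proportions are 0.09286, 0.21429, 0.16429, 0.28571, 0.07143, 0.05, 0.12143 (working shown to 5 dp, full precision carried).
D = 0.09286² + 0.21429² + 0.16429² + 0.28571² + 0.07143² + 0.05² + 0.12143² = 0.00862 + 0.04592 + 0.02699 + 0.08163 + 0.00510 + 0.00250 + 0.01474 = 0.18551.
To 3 decimal places, D = 0.186.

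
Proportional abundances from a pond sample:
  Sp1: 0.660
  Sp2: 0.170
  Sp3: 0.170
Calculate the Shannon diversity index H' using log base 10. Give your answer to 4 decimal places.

0.3807

Each pᵢ log₁₀ pᵢ term (working shown to 6 dp, full precision carried): 0.66×(-0.180456)=-0.119101, 0.17×(-0.769551)=-0.130824, 0.17×(-0.769551)=-0.130824.
Sum = -0.380748, so H' = 0.3807.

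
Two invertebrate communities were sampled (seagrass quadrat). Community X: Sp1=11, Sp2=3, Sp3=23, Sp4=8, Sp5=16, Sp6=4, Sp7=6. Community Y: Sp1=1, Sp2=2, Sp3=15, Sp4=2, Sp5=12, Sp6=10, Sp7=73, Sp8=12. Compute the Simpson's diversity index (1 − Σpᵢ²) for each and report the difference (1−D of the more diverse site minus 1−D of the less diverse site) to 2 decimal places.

Community X: N=71, proportions 0.15493, 0.04225, 0.32394, 0.11268, 0.22535, 0.05634, 0.08451, giving 1−D = 0.79548 (working shown to 5 dp, full precision carried).
Community Y: N=127, proportions 0.00787, 0.01575, 0.11811, 0.01575, 0.09449, 0.07874, 0.5748, 0.09449, giving 1−D = 0.63104.
Difference = |0.79548 − 0.63104| = 0.16444, i.e. 0.16 to 2 decimal places.

0.16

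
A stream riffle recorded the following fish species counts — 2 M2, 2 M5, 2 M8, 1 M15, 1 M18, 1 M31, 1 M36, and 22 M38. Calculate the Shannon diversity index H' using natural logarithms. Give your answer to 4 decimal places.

Total N = 2+2+2+1+1+1+1+22 = 32, so the proportions are 0.0625, 0.0625, 0.0625, 0.03125, 0.03125, 0.03125, 0.03125, 0.6875 (working shown to 6 dp, full precision carried).
Each pᵢ ln pᵢ term: 0.0625×(-2.772589)=-0.173287, 0.0625×(-2.772589)=-0.173287, 0.0625×(-2.772589)=-0.173287, 0.03125×(-3.465736)=-0.108304, 0.03125×(-3.465736)=-0.108304, 0.03125×(-3.465736)=-0.108304, 0.03125×(-3.465736)=-0.108304, 0.6875×(-0.374693)=-0.257602.
Sum = -1.210679, so H' = 1.2107.

1.2107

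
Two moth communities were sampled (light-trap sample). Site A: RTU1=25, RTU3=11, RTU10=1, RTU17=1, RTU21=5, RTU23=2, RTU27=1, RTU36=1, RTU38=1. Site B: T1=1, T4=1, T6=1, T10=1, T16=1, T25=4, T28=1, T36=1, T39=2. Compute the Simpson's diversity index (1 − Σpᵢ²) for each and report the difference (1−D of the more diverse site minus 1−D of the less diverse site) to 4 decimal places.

0.1788

Site A: N=48, proportions 0.5208333, 0.2291667, 0.0208333, 0.0208333, 0.1041667, 0.0416667, 0.0208333, 0.0208333, 0.0208333, giving 1−D = 0.6614583 (working shown to 7 dp, full precision carried).
Site B: N=13, proportions 0.0769231, 0.0769231, 0.0769231, 0.0769231, 0.0769231, 0.3076923, 0.0769231, 0.0769231, 0.1538462, giving 1−D = 0.8402367.
Difference = |0.6614583 − 0.8402367| = 0.1787784, i.e. 0.1788 to 4 decimal places.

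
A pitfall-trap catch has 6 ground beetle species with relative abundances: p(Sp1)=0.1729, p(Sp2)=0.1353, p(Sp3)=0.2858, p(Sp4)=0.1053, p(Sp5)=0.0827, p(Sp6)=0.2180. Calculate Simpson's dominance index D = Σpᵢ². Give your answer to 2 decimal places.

D = 0.1729² + 0.1353² + 0.2858² + 0.1053² + 0.0827² + 0.218² = 0.0299 + 0.0183 + 0.0817 + 0.0111 + 0.0068 + 0.0475 = 0.1953 (working shown to 4 dp, full precision carried).
To 2 decimal places, D = 0.20.

0.20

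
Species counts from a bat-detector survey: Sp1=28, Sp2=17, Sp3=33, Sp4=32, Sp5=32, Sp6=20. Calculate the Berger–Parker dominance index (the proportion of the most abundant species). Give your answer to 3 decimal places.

0.204

Total N = 28+17+33+32+32+20 = 162, so the proportions are 0.17284, 0.10494, 0.2037, 0.19753, 0.19753, 0.12346 (working shown to 5 dp, full precision carried).
The largest proportion is 0.2037, i.e. d = 0.204 to 3 decimal places.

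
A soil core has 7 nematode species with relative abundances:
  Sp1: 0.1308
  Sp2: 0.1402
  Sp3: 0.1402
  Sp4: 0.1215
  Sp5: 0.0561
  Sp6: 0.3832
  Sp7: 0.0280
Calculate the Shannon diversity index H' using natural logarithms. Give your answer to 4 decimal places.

Each pᵢ ln pᵢ term (working shown to 6 dp, full precision carried): 0.1308×(-2.034086)=-0.266058, 0.1402×(-1.964685)=-0.275449, 0.1402×(-1.964685)=-0.275449, 0.1215×(-2.107841)=-0.256103, 0.0561×(-2.880619)=-0.161603, 0.3832×(-0.959198)=-0.367565, 0.028×(-3.575551)=-0.100115.
Sum = -1.702342, so H' = 1.7023.

1.7023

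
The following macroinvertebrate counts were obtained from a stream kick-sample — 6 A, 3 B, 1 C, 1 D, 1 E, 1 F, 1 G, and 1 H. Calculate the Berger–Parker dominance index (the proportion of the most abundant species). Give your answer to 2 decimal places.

0.40

Total N = 6+3+1+1+1+1+1+1 = 15, so the proportions are 0.4, 0.2, 0.0667, 0.0667, 0.0667, 0.0667, 0.0667, 0.0667 (working shown to 4 dp, full precision carried).
The largest proportion is 0.4, i.e. d = 0.40 to 2 decimal places.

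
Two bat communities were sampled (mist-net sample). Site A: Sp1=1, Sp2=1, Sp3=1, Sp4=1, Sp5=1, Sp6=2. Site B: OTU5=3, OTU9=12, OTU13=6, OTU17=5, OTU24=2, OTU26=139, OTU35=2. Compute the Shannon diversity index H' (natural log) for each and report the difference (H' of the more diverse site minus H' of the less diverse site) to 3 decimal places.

1.000

Site A: N=7, proportions 0.14286, 0.14286, 0.14286, 0.14286, 0.14286, 0.28571, giving H' = 1.74787 (working shown to 5 dp, full precision carried).
Site B: N=169, proportions 0.01775, 0.07101, 0.0355, 0.02959, 0.01183, 0.82249, 0.01183, giving H' = 0.74779.
Difference = |1.74787 − 0.74779| = 1.00008, i.e. 1.000 to 3 decimal places.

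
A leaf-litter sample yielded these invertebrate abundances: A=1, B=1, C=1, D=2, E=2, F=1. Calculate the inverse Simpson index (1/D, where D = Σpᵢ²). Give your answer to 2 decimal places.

5.33

Total N = 1+1+1+2+2+1 = 8, so the proportions are 0.125, 0.125, 0.125, 0.25, 0.25, 0.125 (working shown to 6 dp, full precision carried).
D = 0.125² + 0.125² + 0.125² + 0.25² + 0.25² + 0.125² = 0.015625 + 0.015625 + 0.015625 + 0.062500 + 0.062500 + 0.015625 = 0.187500.
So 1/D = 5.3333, i.e. 5.33 to 2 decimal places.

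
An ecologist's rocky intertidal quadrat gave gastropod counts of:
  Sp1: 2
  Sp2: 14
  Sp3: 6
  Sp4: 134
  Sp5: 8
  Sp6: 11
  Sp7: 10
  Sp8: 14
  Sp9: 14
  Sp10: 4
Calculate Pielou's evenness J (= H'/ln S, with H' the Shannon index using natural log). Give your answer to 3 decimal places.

0.634

Total N = 2+14+6+134+8+11+10+14+14+4 = 217, so the proportions are 0.00922, 0.06452, 0.02765, 0.61751, 0.03687, 0.05069, 0.04608, 0.06452, 0.06452, 0.01843 (working shown to 5 dp, full precision carried).
H' = −Σ pᵢ ln pᵢ = −((-0.04320) + (-0.17683) + (-0.09921) + (-0.29768) + (-0.12168) + (-0.15116) + (-0.14181) + (-0.17683) + (-0.17683) + (-0.07361)) = 1.45883.
With S = 10 species, ln S = 2.30259, so J = 1.45883/2.30259 = 0.63356, i.e. 0.634 to 3 decimal places.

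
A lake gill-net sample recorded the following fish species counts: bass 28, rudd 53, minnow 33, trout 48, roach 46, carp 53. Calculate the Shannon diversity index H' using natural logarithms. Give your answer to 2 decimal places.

1.77

Total N = 28+53+33+48+46+53 = 261, so the proportions are 0.1073, 0.2031, 0.1264, 0.1839, 0.1762, 0.2031 (working shown to 4 dp, full precision carried).
Each pᵢ ln pᵢ term: 0.1073×(-2.2323)=-0.2395, 0.2031×(-1.5942)=-0.3237, 0.1264×(-2.0680)=-0.2615, 0.1839×(-1.6933)=-0.3114, 0.1762×(-1.7359)=-0.3059, 0.2031×(-1.5942)=-0.3237.
Sum = -1.7658, so H' = 1.77.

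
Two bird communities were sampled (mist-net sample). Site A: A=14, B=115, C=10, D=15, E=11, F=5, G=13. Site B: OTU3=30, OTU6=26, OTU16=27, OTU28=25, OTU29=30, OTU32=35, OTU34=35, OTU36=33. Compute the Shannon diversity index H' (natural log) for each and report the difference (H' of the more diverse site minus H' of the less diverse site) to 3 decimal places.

Site A: N=183, proportions 0.0765, 0.62842, 0.05464, 0.08197, 0.06011, 0.02732, 0.07104, giving H' = 1.30769 (working shown to 5 dp, full precision carried).
Site B: N=241, proportions 0.12448, 0.10788, 0.11203, 0.10373, 0.12448, 0.14523, 0.14523, 0.13693, giving H' = 2.07193.
Difference = |1.30769 − 2.07193| = 0.76424, i.e. 0.764 to 3 decimal places.

0.764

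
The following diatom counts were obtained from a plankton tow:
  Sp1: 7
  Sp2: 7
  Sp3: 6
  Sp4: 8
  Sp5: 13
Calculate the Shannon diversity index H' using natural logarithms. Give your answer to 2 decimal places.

Total N = 7+7+6+8+13 = 41, so the proportions are 0.1707, 0.1707, 0.1463, 0.1951, 0.3171 (working shown to 4 dp, full precision carried).
Each pᵢ ln pᵢ term: 0.1707×(-1.7677)=-0.3018, 0.1707×(-1.7677)=-0.3018, 0.1463×(-1.9218)=-0.2812, 0.1951×(-1.6341)=-0.3189, 0.3171×(-1.1486)=-0.3642.
Sum = -1.5679, so H' = 1.57.

1.57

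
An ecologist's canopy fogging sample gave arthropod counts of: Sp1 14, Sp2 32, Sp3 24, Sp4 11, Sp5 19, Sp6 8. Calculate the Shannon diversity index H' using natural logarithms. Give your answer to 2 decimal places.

1.69

Total N = 14+32+24+11+19+8 = 108, so the proportions are 0.1296, 0.2963, 0.2222, 0.1019, 0.1759, 0.0741 (working shown to 4 dp, full precision carried).
Each pᵢ ln pᵢ term: 0.1296×(-2.0431)=-0.2648, 0.2963×(-1.2164)=-0.3604, 0.2222×(-1.5041)=-0.3342, 0.1019×(-2.2842)=-0.2327, 0.1759×(-1.7377)=-0.3057, 0.0741×(-2.6027)=-0.1928.
Sum = -1.6906, so H' = 1.69.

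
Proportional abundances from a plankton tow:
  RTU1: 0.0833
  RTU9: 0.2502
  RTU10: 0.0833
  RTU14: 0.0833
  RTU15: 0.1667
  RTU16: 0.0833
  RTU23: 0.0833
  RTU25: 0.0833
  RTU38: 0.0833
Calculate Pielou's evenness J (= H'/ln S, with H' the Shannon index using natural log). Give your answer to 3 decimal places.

H' = −Σ pᵢ ln pᵢ = −((-0.20703) + (-0.34665) + (-0.20703) + (-0.20703) + (-0.29865) + (-0.20703) + (-0.20703) + (-0.20703) + (-0.20703)) = 2.09449 (working shown to 5 dp, full precision carried).
With S = 9 species, ln S = 2.19722, so J = 2.09449/2.19722 = 0.95324, i.e. 0.953 to 3 decimal places.

0.953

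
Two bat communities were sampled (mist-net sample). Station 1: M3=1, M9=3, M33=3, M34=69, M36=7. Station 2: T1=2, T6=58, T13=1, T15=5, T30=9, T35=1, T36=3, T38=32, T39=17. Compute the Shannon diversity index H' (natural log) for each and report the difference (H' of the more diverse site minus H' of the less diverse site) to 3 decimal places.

0.860

Station 1: N=83, proportions 0.01205, 0.03614, 0.03614, 0.83133, 0.08434, giving H' = 0.65539 (working shown to 5 dp, full precision carried).
Station 2: N=128, proportions 0.01562, 0.45312, 0.00781, 0.03906, 0.07031, 0.00781, 0.02344, 0.25, 0.13281, giving H' = 1.51548.
Difference = |0.65539 − 1.51548| = 0.86009, i.e. 0.860 to 3 decimal places.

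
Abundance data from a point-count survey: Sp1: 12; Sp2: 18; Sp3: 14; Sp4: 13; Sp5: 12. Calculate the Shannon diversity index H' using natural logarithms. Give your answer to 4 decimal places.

Total N = 12+18+14+13+12 = 69, so the proportions are 0.173913, 0.26087, 0.202899, 0.188406, 0.173913 (working shown to 6 dp, full precision carried).
Each pᵢ ln pᵢ term: 0.173913×(-1.749200)=-0.304209, 0.26087×(-1.343735)=-0.350539, 0.202899×(-1.595049)=-0.323633, 0.188406×(-1.669157)=-0.314479, 0.173913×(-1.749200)=-0.304209.
Sum = -1.597069, so H' = 1.5971.

1.5971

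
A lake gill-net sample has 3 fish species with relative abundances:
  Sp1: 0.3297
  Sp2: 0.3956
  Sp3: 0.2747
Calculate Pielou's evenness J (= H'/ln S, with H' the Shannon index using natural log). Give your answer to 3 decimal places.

H' = −Σ pᵢ ln pᵢ = −((-0.36583) + (-0.36686) + (-0.35493)) = 1.08762 (working shown to 5 dp, full precision carried).
With S = 3 species, ln S = 1.09861, so J = 1.08762/1.09861 = 0.98999, i.e. 0.990 to 3 decimal places.

0.990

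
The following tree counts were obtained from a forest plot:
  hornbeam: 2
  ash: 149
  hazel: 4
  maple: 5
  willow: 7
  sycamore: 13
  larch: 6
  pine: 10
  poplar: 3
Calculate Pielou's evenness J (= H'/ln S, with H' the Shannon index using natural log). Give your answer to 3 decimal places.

0.477

Total N = 2+149+4+5+7+13+6+10+3 = 199, so the proportions are 0.01005, 0.74874, 0.0201, 0.02513, 0.03518, 0.06533, 0.03015, 0.05025, 0.01508 (working shown to 5 dp, full precision carried).
H' = −Σ pᵢ ln pᵢ = −((-0.04623) + (-0.21666) + (-0.07853) + (-0.09256) + (-0.11775) + (-0.17823) + (-0.10557) + (-0.15029) + (-0.06324)) = 1.04906.
With S = 9 species, ln S = 2.19722, so J = 1.04906/2.19722 = 0.47745, i.e. 0.477 to 3 decimal places.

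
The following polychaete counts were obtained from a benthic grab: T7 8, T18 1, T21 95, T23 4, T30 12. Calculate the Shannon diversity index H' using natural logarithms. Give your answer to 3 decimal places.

Total N = 8+1+95+4+12 = 120, so the proportions are 0.06667, 0.00833, 0.79167, 0.03333, 0.1 (working shown to 5 dp, full precision carried).
Each pᵢ ln pᵢ term: 0.06667×(-2.70805)=-0.18054, 0.00833×(-4.78749)=-0.03990, 0.79167×(-0.23361)=-0.18495, 0.03333×(-3.40120)=-0.11337, 0.1×(-2.30259)=-0.23026.
Sum = -0.74901, so H' = 0.749.

0.749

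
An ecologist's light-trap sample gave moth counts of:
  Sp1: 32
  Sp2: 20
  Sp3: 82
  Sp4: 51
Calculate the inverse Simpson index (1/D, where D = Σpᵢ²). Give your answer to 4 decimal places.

Total N = 32+20+82+51 = 185, so the proportions are 0.17297297, 0.10810811, 0.44324324, 0.27567568 (working shown to 8 dp, full precision carried).
D = 0.17297297² + 0.10810811² + 0.44324324² + 0.27567568² = 0.02991965 + 0.01168736 + 0.19646457 + 0.07599708 = 0.31406866.
So 1/D = 3.184017, i.e. 3.1840 to 4 decimal places.

3.1840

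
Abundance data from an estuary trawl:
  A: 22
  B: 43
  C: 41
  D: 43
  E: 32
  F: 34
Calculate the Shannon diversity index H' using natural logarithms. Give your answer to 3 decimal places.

1.768

Total N = 22+43+41+43+32+34 = 215, so the proportions are 0.10233, 0.2, 0.1907, 0.2, 0.14884, 0.15814 (working shown to 5 dp, full precision carried).
Each pᵢ ln pᵢ term: 0.10233×(-2.27960)=-0.23326, 0.2×(-1.60944)=-0.32189, 0.1907×(-1.65707)=-0.31600, 0.2×(-1.60944)=-0.32189, 0.14884×(-1.90490)=-0.28352, 0.15814×(-1.84428)=-0.29165.
Sum = -1.76821, so H' = 1.768.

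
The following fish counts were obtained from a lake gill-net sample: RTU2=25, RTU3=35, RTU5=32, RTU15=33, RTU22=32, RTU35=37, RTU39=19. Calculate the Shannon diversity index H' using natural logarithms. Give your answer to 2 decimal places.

1.93

Total N = 25+35+32+33+32+37+19 = 213, so the proportions are 0.1174, 0.1643, 0.1502, 0.1549, 0.1502, 0.1737, 0.0892 (working shown to 4 dp, full precision carried).
Each pᵢ ln pᵢ term: 0.1174×(-2.1424)=-0.2515, 0.1643×(-1.8059)=-0.2968, 0.1502×(-1.8956)=-0.2848, 0.1549×(-1.8648)=-0.2889, 0.1502×(-1.8956)=-0.2848, 0.1737×(-1.7504)=-0.3041, 0.0892×(-2.4169)=-0.2156.
Sum = -1.9263, so H' = 1.93.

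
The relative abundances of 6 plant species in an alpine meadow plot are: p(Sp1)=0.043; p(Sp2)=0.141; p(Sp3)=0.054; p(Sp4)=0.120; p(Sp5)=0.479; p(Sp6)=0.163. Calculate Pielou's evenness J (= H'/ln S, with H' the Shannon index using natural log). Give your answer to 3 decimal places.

H' = −Σ pᵢ ln pᵢ = −((-0.13530) + (-0.27622) + (-0.15761) + (-0.25443) + (-0.35257) + (-0.29568)) = 1.47182 (working shown to 5 dp, full precision carried).
With S = 6 species, ln S = 1.79176, so J = 1.47182/1.79176 = 0.82144, i.e. 0.821 to 3 decimal places.

0.821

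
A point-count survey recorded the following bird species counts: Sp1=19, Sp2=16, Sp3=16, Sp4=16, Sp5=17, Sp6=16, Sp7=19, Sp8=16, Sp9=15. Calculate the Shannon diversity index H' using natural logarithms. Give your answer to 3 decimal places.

Total N = 19+16+16+16+17+16+19+16+15 = 150, so the proportions are 0.12667, 0.10667, 0.10667, 0.10667, 0.11333, 0.10667, 0.12667, 0.10667, 0.1 (working shown to 5 dp, full precision carried).
Each pᵢ ln pᵢ term: 0.12667×(-2.06620)=-0.26172, 0.10667×(-2.23805)=-0.23872, 0.10667×(-2.23805)=-0.23872, 0.10667×(-2.23805)=-0.23872, 0.11333×(-2.17742)=-0.24677, 0.10667×(-2.23805)=-0.23872, 0.12667×(-2.06620)=-0.26172, 0.10667×(-2.23805)=-0.23872, 0.1×(-2.30259)=-0.23026.
Sum = -2.19409, so H' = 2.194.

2.194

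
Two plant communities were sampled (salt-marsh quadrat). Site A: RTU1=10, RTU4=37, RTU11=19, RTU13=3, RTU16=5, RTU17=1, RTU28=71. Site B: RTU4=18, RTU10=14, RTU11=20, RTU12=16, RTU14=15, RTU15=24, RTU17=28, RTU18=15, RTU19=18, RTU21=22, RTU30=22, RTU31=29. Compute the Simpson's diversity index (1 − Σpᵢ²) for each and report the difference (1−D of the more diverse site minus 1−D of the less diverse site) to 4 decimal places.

Site A: N=146, proportions 0.068493, 0.253425, 0.130137, 0.020548, 0.034247, 0.006849, 0.486301, giving 1−D = 0.676018 (working shown to 6 dp, full precision carried).
Site B: N=241, proportions 0.074689, 0.058091, 0.082988, 0.06639, 0.062241, 0.099585, 0.116183, 0.062241, 0.074689, 0.091286, 0.091286, 0.120332, giving 1−D = 0.911864.
Difference = |0.676018 − 0.911864| = 0.235846, i.e. 0.2358 to 4 decimal places.

0.2358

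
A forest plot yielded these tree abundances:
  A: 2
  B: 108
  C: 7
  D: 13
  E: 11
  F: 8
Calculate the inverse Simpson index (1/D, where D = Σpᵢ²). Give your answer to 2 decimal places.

1.84

Total N = 2+108+7+13+11+8 = 149, so the proportions are 0.01342, 0.72483, 0.04698, 0.08725, 0.07383, 0.05369 (working shown to 5 dp, full precision carried).
D = 0.01342² + 0.72483² + 0.04698² + 0.08725² + 0.07383² + 0.05369² = 0.00018 + 0.52538 + 0.00221 + 0.00761 + 0.00545 + 0.00288 = 0.54371.
So 1/D = 1.8392, i.e. 1.84 to 2 decimal places.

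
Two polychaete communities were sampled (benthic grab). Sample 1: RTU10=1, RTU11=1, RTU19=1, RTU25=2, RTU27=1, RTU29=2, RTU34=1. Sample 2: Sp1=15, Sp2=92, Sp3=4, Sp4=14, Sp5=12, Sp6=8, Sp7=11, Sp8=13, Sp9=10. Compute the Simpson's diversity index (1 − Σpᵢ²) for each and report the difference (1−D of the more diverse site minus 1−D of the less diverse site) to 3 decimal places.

Sample 1: N=9, proportions 0.11111, 0.11111, 0.11111, 0.22222, 0.11111, 0.22222, 0.11111, giving 1−D = 0.83951 (working shown to 5 dp, full precision carried).
Sample 2: N=179, proportions 0.0838, 0.51397, 0.02235, 0.07821, 0.06704, 0.04469, 0.06145, 0.07263, 0.05587, giving 1−D = 0.70354.
Difference = |0.83951 − 0.70354| = 0.13597, i.e. 0.136 to 3 decimal places.

0.136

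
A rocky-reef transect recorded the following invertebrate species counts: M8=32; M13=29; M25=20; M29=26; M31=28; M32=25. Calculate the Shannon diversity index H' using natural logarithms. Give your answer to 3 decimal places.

Total N = 32+29+20+26+28+25 = 160, so the proportions are 0.2, 0.18125, 0.125, 0.1625, 0.175, 0.15625 (working shown to 5 dp, full precision carried).
Each pᵢ ln pᵢ term: 0.2×(-1.60944)=-0.32189, 0.18125×(-1.70788)=-0.30955, 0.125×(-2.07944)=-0.25993, 0.1625×(-1.81708)=-0.29528, 0.175×(-1.74297)=-0.30502, 0.15625×(-1.85630)=-0.29005.
Sum = -1.78171, so H' = 1.782.

1.782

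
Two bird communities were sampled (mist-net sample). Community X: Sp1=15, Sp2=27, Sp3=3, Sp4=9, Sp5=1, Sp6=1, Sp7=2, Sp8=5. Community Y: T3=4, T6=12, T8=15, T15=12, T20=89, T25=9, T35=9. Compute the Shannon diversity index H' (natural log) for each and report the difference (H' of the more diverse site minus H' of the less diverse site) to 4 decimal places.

0.1916

Community X: N=63, proportions 0.2380952, 0.4285714, 0.047619, 0.1428571, 0.015873, 0.015873, 0.031746, 0.0793651, giving H' = 1.5699174 (working shown to 7 dp, full precision carried).
Community Y: N=150, proportions 0.0266667, 0.08, 0.1, 0.08, 0.5933333, 0.06, 0.06, giving H' = 1.3783528.
Difference = |1.5699174 − 1.3783528| = 0.1915646, i.e. 0.1916 to 4 decimal places.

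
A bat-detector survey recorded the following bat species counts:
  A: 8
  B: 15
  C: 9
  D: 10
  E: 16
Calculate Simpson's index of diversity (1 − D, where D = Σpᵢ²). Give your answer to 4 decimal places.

Total N = 8+15+9+10+16 = 58, so the proportions are 0.137931, 0.258621, 0.155172, 0.172414, 0.275862 (working shown to 6 dp, full precision carried).
D = 0.137931² + 0.258621² + 0.155172² + 0.172414² + 0.275862² = 0.019025 + 0.066885 + 0.024078 + 0.029727 + 0.076100 = 0.215815.
So 1 − D = 0.784185, i.e. 0.7842 to 4 decimal places.

0.7842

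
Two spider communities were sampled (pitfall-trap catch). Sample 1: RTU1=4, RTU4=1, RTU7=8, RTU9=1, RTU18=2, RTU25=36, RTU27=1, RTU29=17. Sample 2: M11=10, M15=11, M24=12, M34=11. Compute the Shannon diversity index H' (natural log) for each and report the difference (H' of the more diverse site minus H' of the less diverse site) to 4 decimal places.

Sample 1: N=70, proportions 0.057143, 0.014286, 0.114286, 0.014286, 0.028571, 0.514286, 0.014286, 0.242857, giving H' = 1.380805 (working shown to 6 dp, full precision carried).
Sample 2: N=44, proportions 0.227273, 0.25, 0.272727, 0.25, giving H' = 1.384225.
Difference = |1.380805 − 1.384225| = 0.003420, i.e. 0.0034 to 4 decimal places.

0.0034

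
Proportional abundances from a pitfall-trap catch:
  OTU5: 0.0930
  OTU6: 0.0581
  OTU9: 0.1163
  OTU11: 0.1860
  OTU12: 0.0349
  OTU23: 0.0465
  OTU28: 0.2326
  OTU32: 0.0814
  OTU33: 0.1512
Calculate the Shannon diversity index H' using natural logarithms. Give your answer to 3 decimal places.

2.038

Each pᵢ ln pᵢ term (working shown to 5 dp, full precision carried): 0.093×(-2.37516)=-0.22089, 0.0581×(-2.84559)=-0.16533, 0.1163×(-2.15158)=-0.25023, 0.186×(-1.68201)=-0.31285, 0.0349×(-3.35527)=-0.11710, 0.0465×(-3.06830)=-0.14268, 0.2326×(-1.45844)=-0.33923, 0.0814×(-2.50838)=-0.20418, 0.1512×(-1.88915)=-0.28564.
Sum = -2.03813, so H' = 2.038.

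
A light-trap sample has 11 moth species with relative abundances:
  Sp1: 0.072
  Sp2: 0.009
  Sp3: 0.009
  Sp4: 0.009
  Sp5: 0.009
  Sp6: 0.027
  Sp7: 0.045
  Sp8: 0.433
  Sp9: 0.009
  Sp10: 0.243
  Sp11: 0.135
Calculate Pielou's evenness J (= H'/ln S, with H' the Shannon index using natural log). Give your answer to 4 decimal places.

H' = −Σ pᵢ ln pᵢ = −((-0.189438) + (-0.042395) + (-0.042395) + (-0.042395) + (-0.042395) + (-0.097522) + (-0.139549) + (-0.362429) + (-0.042395) + (-0.343771) + (-0.270335)) = 1.615017 (working shown to 6 dp, full precision carried).
With S = 11 species, ln S = 2.397895, so J = 1.615017/2.397895 = 0.673515, i.e. 0.6735 to 4 decimal places.

0.6735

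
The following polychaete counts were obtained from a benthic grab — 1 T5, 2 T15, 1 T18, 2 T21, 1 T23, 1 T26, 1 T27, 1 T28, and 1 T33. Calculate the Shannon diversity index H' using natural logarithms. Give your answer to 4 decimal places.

2.1458

Total N = 1+2+1+2+1+1+1+1+1 = 11, so the proportions are 0.090909, 0.181818, 0.090909, 0.181818, 0.090909, 0.090909, 0.090909, 0.090909, 0.090909 (working shown to 6 dp, full precision carried).
Each pᵢ ln pᵢ term: 0.090909×(-2.397895)=-0.217990, 0.181818×(-1.704748)=-0.309954, 0.090909×(-2.397895)=-0.217990, 0.181818×(-1.704748)=-0.309954, 0.090909×(-2.397895)=-0.217990, 0.090909×(-2.397895)=-0.217990, 0.090909×(-2.397895)=-0.217990, 0.090909×(-2.397895)=-0.217990, 0.090909×(-2.397895)=-0.217990.
Sum = -2.145842, so H' = 2.1458.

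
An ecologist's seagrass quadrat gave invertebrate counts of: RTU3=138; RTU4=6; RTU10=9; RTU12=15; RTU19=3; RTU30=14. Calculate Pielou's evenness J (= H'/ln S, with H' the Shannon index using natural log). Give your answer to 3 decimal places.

Total N = 138+6+9+15+3+14 = 185, so the proportions are 0.74595, 0.03243, 0.04865, 0.08108, 0.01622, 0.07568 (working shown to 5 dp, full precision carried).
H' = −Σ pᵢ ln pᵢ = −((-0.21864) + (-0.11120) + (-0.14707) + (-0.20370) + (-0.06684) + (-0.19534)) = 0.94279.
With S = 6 species, ln S = 1.79176, so J = 0.94279/1.79176 = 0.52618, i.e. 0.526 to 3 decimal places.

0.526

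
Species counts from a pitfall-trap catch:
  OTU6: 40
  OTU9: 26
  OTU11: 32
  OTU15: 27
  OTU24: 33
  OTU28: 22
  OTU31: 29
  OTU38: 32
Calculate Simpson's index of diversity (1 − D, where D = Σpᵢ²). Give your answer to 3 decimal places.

0.871

Total N = 40+26+32+27+33+22+29+32 = 241, so the proportions are 0.16598, 0.10788, 0.13278, 0.11203, 0.13693, 0.09129, 0.12033, 0.13278 (working shown to 5 dp, full precision carried).
D = 0.16598² + 0.10788² + 0.13278² + 0.11203² + 0.13693² + 0.09129² + 0.12033² + 0.13278² = 0.02755 + 0.01164 + 0.01763 + 0.01255 + 0.01875 + 0.00833 + 0.01448 + 0.01763 = 0.12856.
So 1 − D = 0.87144, i.e. 0.871 to 3 decimal places.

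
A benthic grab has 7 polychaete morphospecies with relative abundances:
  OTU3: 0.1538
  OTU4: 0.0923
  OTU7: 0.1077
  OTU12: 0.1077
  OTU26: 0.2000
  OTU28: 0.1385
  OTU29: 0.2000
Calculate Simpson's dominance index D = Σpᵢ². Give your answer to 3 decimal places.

D = 0.1538² + 0.0923² + 0.1077² + 0.1077² + 0.2² + 0.1385² + 0.2² = 0.02365 + 0.00852 + 0.01160 + 0.01160 + 0.04000 + 0.01918 + 0.04000 = 0.15455 (working shown to 5 dp, full precision carried).
To 3 decimal places, D = 0.155.

0.155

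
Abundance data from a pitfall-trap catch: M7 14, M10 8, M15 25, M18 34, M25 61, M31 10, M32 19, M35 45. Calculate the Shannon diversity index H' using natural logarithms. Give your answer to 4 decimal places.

Total N = 14+8+25+34+61+10+19+45 = 216, so the proportions are 0.064815, 0.037037, 0.115741, 0.157407, 0.282407, 0.046296, 0.087963, 0.208333 (working shown to 6 dp, full precision carried).
Each pᵢ ln pᵢ term: 0.064815×(-2.736221)=-0.177348, 0.037037×(-3.295837)=-0.122068, 0.115741×(-2.156403)=-0.249584, 0.157407×(-1.848918)=-0.291033, 0.282407×(-1.264405)=-0.357077, 0.046296×(-3.072693)=-0.142254, 0.087963×(-2.430839)=-0.213824, 0.208333×(-1.568616)=-0.326795.
Sum = -1.879983, so H' = 1.8800.

1.8800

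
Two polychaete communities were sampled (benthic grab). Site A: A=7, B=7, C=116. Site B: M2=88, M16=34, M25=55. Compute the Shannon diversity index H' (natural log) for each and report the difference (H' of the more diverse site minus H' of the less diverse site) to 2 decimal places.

Site A: N=130, proportions 0.0538, 0.0538, 0.8923, giving H' = 0.4163 (working shown to 4 dp, full precision carried).
Site B: N=177, proportions 0.4972, 0.1921, 0.3107, giving H' = 1.0275.
Difference = |0.4163 − 1.0275| = 0.6112, i.e. 0.61 to 2 decimal places.

0.61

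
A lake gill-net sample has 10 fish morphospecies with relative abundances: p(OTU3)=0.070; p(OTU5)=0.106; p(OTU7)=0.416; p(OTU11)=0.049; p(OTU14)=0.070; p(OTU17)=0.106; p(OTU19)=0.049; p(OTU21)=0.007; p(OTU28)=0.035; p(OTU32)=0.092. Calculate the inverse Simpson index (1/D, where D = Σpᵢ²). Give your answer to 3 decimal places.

4.548

D = 0.07² + 0.106² + 0.416² + 0.049² + 0.07² + 0.106² + 0.049² + 0.007² + 0.035² + 0.092² = 0.0049000 + 0.0112360 + 0.1730560 + 0.0024010 + 0.0049000 + 0.0112360 + 0.0024010 + 0.0000490 + 0.0012250 + 0.0084640 = 0.2198680 (working shown to 7 dp, full precision carried).
So 1/D = 4.54818, i.e. 4.548 to 3 decimal places.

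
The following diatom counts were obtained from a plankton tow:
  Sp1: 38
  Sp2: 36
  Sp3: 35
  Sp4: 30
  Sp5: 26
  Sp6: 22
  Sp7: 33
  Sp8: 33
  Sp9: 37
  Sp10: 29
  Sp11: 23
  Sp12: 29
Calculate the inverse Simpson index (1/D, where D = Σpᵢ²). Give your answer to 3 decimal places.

Total N = 38+36+35+30+26+22+33+33+37+29+23+29 = 371, so the proportions are 0.10242588, 0.09703504, 0.09433962, 0.08086253, 0.07008086, 0.05929919, 0.08894879, 0.08894879, 0.09973046, 0.07816712, 0.06199461, 0.07816712 (working shown to 8 dp, full precision carried).
D = 0.10242588² + 0.09703504² + 0.09433962² + 0.08086253² + 0.07008086² + 0.05929919² + 0.08894879² + 0.08894879² + 0.09973046² + 0.07816712² + 0.06199461² + 0.07816712² = 0.01049106 + 0.00941580 + 0.00889996 + 0.00653875 + 0.00491133 + 0.00351639 + 0.00791189 + 0.00791189 + 0.00994616 + 0.00611010 + 0.00384333 + 0.00611010 = 0.08560676.
So 1/D = 11.68132, i.e. 11.681 to 3 decimal places.

11.681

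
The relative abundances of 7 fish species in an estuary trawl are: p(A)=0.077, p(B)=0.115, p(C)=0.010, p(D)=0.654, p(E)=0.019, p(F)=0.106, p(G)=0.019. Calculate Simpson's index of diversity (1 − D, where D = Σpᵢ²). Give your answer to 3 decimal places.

0.541

D = 0.077² + 0.115² + 0.01² + 0.654² + 0.019² + 0.106² + 0.019² = 0.00593 + 0.01323 + 0.00010 + 0.42772 + 0.00036 + 0.01124 + 0.00036 = 0.45893 (working shown to 5 dp, full precision carried).
So 1 − D = 0.54107, i.e. 0.541 to 3 decimal places.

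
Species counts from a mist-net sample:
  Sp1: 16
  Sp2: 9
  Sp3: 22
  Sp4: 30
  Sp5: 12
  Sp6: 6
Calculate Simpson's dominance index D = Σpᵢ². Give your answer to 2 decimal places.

0.21

Total N = 16+9+22+30+12+6 = 95, so the proportions are 0.1684, 0.0947, 0.2316, 0.3158, 0.1263, 0.0632 (working shown to 4 dp, full precision carried).
D = 0.1684² + 0.0947² + 0.2316² + 0.3158² + 0.1263² + 0.0632² = 0.0284 + 0.0090 + 0.0536 + 0.0997 + 0.0160 + 0.0040 = 0.2106.
To 2 decimal places, D = 0.21.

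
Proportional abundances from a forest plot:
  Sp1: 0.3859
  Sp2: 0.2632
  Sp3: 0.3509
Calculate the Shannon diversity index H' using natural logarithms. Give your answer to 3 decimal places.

1.086

Each pᵢ ln pᵢ term (working shown to 5 dp, full precision carried): 0.3859×(-0.95218)=-0.36745, 0.2632×(-1.33484)=-0.35133, 0.3509×(-1.04725)=-0.36748.
Sum = -1.08626, so H' = 1.086.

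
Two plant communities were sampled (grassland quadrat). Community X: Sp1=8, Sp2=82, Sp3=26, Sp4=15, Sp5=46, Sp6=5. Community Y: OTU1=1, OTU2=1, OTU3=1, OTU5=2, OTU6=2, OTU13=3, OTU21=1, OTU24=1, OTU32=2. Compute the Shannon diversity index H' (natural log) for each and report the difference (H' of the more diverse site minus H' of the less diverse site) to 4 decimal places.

0.6799

Community X: N=182, proportions 0.043956, 0.450549, 0.142857, 0.082418, 0.252747, 0.027473, giving H' = 1.426630 (working shown to 6 dp, full precision carried).
Community Y: N=14, proportions 0.071429, 0.071429, 0.071429, 0.142857, 0.142857, 0.214286, 0.071429, 0.071429, 0.142857, giving H' = 2.106577.
Difference = |1.426630 − 2.106577| = 0.679947, i.e. 0.6799 to 4 decimal places.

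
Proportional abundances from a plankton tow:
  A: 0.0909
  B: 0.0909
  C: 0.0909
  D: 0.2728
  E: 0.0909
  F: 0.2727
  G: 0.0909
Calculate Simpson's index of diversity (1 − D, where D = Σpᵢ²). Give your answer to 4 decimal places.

0.8099

D = 0.0909² + 0.0909² + 0.0909² + 0.2728² + 0.0909² + 0.2727² + 0.0909² = 0.008263 + 0.008263 + 0.008263 + 0.074420 + 0.008263 + 0.074365 + 0.008263 = 0.190099 (working shown to 6 dp, full precision carried).
So 1 − D = 0.809901, i.e. 0.8099 to 4 decimal places.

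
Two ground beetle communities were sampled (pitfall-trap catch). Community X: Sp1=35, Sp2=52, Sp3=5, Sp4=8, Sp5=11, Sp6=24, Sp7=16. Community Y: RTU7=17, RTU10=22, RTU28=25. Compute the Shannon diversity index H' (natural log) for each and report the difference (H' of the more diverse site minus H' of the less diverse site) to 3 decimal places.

0.609

Community X: N=151, proportions 0.23179, 0.34437, 0.03311, 0.05298, 0.07285, 0.15894, 0.10596, giving H' = 1.69545 (working shown to 5 dp, full precision carried).
Community Y: N=64, proportions 0.26562, 0.34375, 0.39062, giving H' = 1.08639.
Difference = |1.69545 − 1.08639| = 0.60906, i.e. 0.609 to 3 decimal places.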